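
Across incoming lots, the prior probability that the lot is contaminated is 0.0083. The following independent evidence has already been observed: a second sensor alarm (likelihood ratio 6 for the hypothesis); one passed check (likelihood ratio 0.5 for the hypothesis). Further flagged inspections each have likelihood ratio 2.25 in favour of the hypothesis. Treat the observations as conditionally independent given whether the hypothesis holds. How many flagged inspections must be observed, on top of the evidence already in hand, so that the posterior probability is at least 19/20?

Prior odds = 0.0083/0.9917 = 83/9917.
Combined Bayes factor of the evidence already in hand = 6 × 0.5 = 3.
Odds after that evidence = (83/9917) × 3 = 249/9917.
Target odds = 0.95/0.05 = 19.
Need 2.25ⁿ ≥ 19 ÷ (249/9917) = 188423/249.
2.25⁸ = 43046721/65536 falls short of 188423/249 but 2.25⁹ = 387420489/262144 reaches it, so n = 9.

9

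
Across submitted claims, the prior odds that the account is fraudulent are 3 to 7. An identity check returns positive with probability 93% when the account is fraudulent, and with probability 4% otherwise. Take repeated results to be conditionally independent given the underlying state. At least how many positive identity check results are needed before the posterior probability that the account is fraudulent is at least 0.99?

2

Prior odds = 3/7.
Likelihood ratio of a positive result = 0.93/0.04 = 23.25.
Target posterior odds = 0.99/0.01 = 99.
Require 23.25ⁿ ≥ 99 ÷ (3/7) = 231.
23.25¹ = 23.25 falls short of 231 but 23.25² = 540.5625 reaches it, so n = 2.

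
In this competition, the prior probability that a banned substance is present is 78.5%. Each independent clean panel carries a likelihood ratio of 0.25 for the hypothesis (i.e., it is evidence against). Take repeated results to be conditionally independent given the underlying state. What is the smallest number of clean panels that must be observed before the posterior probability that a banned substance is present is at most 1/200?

5

Prior odds: 0.785 ÷ 0.215 = 157/43.
Likelihood ratio per clean panel = 0.25.
Target posterior odds = 0.005/0.995 = 1/199.
Require 0.25ⁿ ≤ 1/199 ÷ (157/43) = 43/31243.
0.25⁴ = 0.00390625 is still above 43/31243 but 0.25⁵ = 1/1024 is at or below it, so n = 5.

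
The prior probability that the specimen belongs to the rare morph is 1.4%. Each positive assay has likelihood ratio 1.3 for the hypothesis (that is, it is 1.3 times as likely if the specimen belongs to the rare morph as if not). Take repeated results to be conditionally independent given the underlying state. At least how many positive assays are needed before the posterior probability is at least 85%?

23

Prior odds: 0.014 ÷ 0.986 = 7/493.
Likelihood ratio per positive assay = 1.3.
Target posterior odds = 0.85/0.15 = 17/3.
Require 1.3ⁿ ≥ 17/3 ÷ (7/493) = 8381/21.
1.3²² ≈321.184 falls short of 8381/21 but 1.3²³ ≈417.539 reaches it, so n = 23.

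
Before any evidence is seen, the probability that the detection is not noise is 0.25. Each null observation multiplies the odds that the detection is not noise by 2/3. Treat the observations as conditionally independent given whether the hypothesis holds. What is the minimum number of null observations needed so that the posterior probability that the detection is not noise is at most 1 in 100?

9

Prior odds = 0.25/0.75 = 1/3.
Likelihood ratio per null observation = 2/3.
Target posterior odds = 0.01/0.99 = 1/99.
Need (1/3) × (2/3)ⁿ ≤ 1/99, i.e. (2/3)ⁿ ≤ 1/33.
(2/3)⁸ = 256/6561 is still above 1/33 but (2/3)⁹ = 512/19683 is at or below it, so n = 9.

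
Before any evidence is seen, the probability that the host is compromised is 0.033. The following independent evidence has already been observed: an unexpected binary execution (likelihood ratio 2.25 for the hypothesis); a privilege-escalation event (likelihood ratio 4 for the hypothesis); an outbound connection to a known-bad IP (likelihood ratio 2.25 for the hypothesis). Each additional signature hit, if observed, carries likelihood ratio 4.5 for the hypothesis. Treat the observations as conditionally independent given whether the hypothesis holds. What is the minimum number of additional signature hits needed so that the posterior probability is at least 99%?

4

Prior odds = 0.033/0.967 = 33/967.
Combined Bayes factor of the evidence already in hand = 2.25 × 4 × 2.25 = 20.25.
Odds after that evidence = (33/967) × 20.25 = 2673/3868.
Target odds = 0.99/0.01 = 99.
Need 4.5ⁿ ≥ 99 ÷ (2673/3868) = 3868/27.
4.5³ = 91.125 falls short of 3868/27 but 4.5⁴ = 410.0625 reaches it, so n = 4.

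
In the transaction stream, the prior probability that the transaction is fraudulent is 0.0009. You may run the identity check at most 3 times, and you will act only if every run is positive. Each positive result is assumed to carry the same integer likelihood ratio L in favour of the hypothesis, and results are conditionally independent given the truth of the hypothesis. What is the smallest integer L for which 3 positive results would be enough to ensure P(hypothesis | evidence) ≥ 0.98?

Prior odds = 0.0009/0.9991 = 9/9991.
Target odds = 0.98/0.02 = 49.
Need L³ ≥ 49 ÷ (9/9991) = 489559/9.
37³ = 50653 < 489559/9 ≤ 54872 = 38³, so L = 38.

38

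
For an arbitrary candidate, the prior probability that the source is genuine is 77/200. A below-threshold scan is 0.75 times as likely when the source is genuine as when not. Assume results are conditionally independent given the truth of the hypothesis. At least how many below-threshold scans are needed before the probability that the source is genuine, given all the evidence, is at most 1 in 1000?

Prior odds: 0.385 ÷ 0.615 = 77/123.
Likelihood ratio per below-threshold scan = 0.75.
Target odds: 0.001 ÷ 0.999 = 1/999.
Need (77/123) × 0.75ⁿ ≤ 1/999, i.e. 0.75ⁿ ≤ 41/25641.
0.75²² ≈0.00178381 is still above 41/25641 but 0.75²³ ≈0.00133786 is at or below it, so n = 23.

23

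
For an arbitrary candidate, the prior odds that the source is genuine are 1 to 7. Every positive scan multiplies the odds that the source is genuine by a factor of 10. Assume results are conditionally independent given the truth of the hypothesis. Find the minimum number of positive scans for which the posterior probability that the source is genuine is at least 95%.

Prior odds = 1/7.
Likelihood ratio per positive scan = 10.
Target odds: 0.95 ÷ 0.05 = 19.
Require 10ⁿ ≥ 19 ÷ (1/7) = 133.
10² = 100 falls short of 133 but 10³ = 1000 reaches it, so n = 3.

3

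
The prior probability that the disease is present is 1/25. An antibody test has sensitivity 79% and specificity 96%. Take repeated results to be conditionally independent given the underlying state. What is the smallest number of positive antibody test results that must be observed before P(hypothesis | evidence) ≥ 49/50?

Prior odds: 0.04 ÷ 0.96 = 1/24.
False-positive rate = 1 − 0.96 = 0.04; likelihood ratio of a positive = 0.79/0.04 = 19.75.
Target odds: 0.98 ÷ 0.02 = 49.
Require 19.75ⁿ ≥ 49 ÷ (1/24) = 1176.
19.75² = 390.0625 falls short of 1176 but 19.75³ = 7703.734375 reaches it, so n = 3.

3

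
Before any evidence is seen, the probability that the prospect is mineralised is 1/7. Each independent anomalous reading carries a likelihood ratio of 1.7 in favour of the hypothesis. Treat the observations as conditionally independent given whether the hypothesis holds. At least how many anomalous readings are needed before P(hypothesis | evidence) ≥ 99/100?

13

Prior odds: (1/7) ÷ (6/7) = 1/6.
Likelihood ratio per anomalous reading = 1.7.
Target odds: 0.99 ÷ 0.01 = 99.
Require 1.7ⁿ ≥ 99 ÷ (1/6) = 594.
1.7¹² ≈582.622 falls short of 594 but 1.7¹³ ≈990.458 reaches it, so n = 13.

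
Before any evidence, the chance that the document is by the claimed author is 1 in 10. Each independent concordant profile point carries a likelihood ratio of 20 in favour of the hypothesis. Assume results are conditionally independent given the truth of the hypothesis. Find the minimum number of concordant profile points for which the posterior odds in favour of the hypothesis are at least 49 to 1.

Prior odds: 0.1 ÷ 0.9 = 1/9.
Likelihood ratio per concordant profile point = 20.
Target odds = 49.
Require 20ⁿ ≥ 49 ÷ (1/9) = 441.
20² = 400 falls short of 441 but 20³ = 8000 reaches it, so n = 3.

3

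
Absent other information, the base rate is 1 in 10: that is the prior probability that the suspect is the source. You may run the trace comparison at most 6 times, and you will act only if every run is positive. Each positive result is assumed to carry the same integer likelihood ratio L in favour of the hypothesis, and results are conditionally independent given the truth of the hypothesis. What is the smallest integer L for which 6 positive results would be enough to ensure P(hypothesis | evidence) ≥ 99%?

Prior odds = 0.1/0.9 = 1/9.
Target odds = 0.99/0.01 = 99.
Need L⁶ ≥ 99 ÷ (1/9) = 891.
3⁶ = 729 < 891 ≤ 4096 = 4⁶, so L = 4.

4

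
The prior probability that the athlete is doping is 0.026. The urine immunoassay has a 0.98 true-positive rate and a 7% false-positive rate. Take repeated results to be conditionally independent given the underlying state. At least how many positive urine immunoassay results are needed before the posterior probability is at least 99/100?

4

Prior odds: 0.026 ÷ 0.974 = 13/487.
Likelihood ratio of a positive result = 0.98/0.07 = 14.
Target posterior odds = 0.99/0.01 = 99.
Require 14ⁿ ≥ 99 ÷ (13/487) = 48213/13.
14³ = 2744 falls short of 48213/13 but 14⁴ = 38416 reaches it, so n = 4.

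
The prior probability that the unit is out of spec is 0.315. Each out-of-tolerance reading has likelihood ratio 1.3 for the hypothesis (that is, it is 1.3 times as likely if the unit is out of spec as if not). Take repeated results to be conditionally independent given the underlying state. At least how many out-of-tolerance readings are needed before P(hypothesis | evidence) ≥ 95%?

15

Prior odds = 0.315/0.685 = 63/137.
Likelihood ratio per out-of-tolerance reading = 1.3.
Target odds: 0.95 ÷ 0.05 = 19.
Need (63/137) × 1.3ⁿ ≥ 19, i.e. 1.3ⁿ ≥ 2603/63.
1.3¹⁴ ≈39.3738 falls short of 2603/63 but 1.3¹⁵ ≈51.1859 reaches it, so n = 15.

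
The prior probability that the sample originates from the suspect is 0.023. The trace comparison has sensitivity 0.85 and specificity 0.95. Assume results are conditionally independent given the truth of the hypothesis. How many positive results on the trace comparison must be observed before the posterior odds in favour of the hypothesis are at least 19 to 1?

Prior odds = 0.023/0.977 = 23/977.
False-positive rate = 1 − 0.95 = 0.05; likelihood ratio of a positive = 0.85/0.05 = 17.
Target odds = 19.
Need (23/977) × 17ⁿ ≥ 19, i.e. 17ⁿ ≥ 18563/23.
17² = 289 falls short of 18563/23 but 17³ = 4913 reaches it, so n = 3.

3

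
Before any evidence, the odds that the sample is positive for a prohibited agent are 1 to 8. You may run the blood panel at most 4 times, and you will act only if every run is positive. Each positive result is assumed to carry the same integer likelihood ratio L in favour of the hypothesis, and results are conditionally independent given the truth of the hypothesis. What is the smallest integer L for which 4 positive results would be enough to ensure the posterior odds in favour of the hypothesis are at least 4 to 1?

3

Prior odds = 0.125.
Target odds = 4.
Need L⁴ ≥ 4 ÷ 0.125 = 32.
2⁴ = 16 < 32 ≤ 81 = 3⁴, so L = 3.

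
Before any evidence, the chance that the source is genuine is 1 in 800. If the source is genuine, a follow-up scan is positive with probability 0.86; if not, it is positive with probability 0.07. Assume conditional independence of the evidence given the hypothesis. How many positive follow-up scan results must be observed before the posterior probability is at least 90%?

Prior odds = 0.00125/0.99875 = 1/799.
Likelihood ratio of a positive = 0.86/0.07 = 86/7.
Target odds: 0.9 ÷ 0.1 = 9.
Require (86/7)ⁿ ≥ 9 ÷ (1/799) = 7191.
(86/7)³ = 636056/343 falls short of 7191 but (86/7)⁴ = 54700816/2401 reaches it, so n = 4.

4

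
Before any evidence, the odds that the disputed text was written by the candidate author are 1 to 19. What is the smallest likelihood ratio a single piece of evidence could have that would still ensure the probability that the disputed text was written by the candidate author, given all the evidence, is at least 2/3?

Prior odds = 1/19.
Target odds = (2/3)/(1/3) = 2.
Required Bayes factor = 2 ÷ (1/19) = 38.

38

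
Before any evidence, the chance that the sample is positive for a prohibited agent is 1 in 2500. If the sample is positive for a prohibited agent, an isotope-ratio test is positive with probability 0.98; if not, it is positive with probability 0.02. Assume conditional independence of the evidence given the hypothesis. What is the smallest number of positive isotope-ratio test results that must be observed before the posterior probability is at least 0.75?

3

Prior odds: 0.0004 ÷ 0.9996 = 1/2499.
Likelihood ratio of a positive = 0.98/0.02 = 49.
Target odds: 0.75 ÷ 0.25 = 3.
Need (1/2499) × 49ⁿ ≥ 3, i.e. 49ⁿ ≥ 7497.
49² = 2401 falls short of 7497 but 49³ = 117649 reaches it, so n = 3.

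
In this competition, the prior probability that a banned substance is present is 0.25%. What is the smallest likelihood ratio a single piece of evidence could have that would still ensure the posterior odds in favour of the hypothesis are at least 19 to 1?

Prior odds = 0.0025/0.9975 = 1/399.
Target odds = 19.
Required Bayes factor = 19 ÷ (1/399) = 7581.

7581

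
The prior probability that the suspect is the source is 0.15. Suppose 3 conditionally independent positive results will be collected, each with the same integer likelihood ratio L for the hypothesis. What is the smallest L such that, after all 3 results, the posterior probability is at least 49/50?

7

Prior odds = 0.15/0.85 = 3/17.
Target odds = 0.98/0.02 = 49.
Need L³ ≥ 49 ÷ (3/17) = 833/3.
6³ = 216 < 833/3 ≤ 343 = 7³, so L = 7.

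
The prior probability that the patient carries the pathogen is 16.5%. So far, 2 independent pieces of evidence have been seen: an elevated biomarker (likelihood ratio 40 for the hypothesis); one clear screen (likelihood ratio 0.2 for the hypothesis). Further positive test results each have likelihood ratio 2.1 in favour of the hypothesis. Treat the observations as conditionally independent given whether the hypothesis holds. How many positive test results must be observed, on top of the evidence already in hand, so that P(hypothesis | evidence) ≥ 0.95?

4

Prior odds = 0.165/0.835 = 33/167.
Combined Bayes factor of the evidence already in hand = 40 × 0.2 = 8.
Odds after that evidence = (33/167) × 8 = 264/167.
Target odds = 0.95/0.05 = 19.
Need 2.1ⁿ ≥ 19 ÷ (264/167) = 3173/264.
2.1³ = 9.261 falls short of 3173/264 but 2.1⁴ = 19.4481 reaches it, so n = 4.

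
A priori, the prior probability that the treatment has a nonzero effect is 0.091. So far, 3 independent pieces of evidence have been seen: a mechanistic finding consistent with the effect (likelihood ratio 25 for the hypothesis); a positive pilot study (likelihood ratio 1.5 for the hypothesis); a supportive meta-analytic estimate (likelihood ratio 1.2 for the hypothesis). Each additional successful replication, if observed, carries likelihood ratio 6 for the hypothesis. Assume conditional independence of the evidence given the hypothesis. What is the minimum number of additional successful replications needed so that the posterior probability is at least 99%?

Prior odds = 0.091/0.909 = 91/909.
Combined Bayes factor of the evidence already in hand = 25 × 1.5 × 1.2 = 45.
Odds after that evidence = (91/909) × 45 = 455/101.
Target odds = 0.99/0.01 = 99.
Need 6ⁿ ≥ 99 ÷ (455/101) = 9999/455.
6¹ = 6 falls short of 9999/455 but 6² = 36 reaches it, so n = 2.

2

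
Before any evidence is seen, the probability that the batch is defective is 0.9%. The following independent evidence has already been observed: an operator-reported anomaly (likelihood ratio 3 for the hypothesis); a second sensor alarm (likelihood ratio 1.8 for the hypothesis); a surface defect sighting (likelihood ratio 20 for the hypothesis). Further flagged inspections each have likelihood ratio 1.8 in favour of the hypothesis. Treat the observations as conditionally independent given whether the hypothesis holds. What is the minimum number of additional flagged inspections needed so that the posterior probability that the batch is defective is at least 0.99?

8

Prior odds = 0.009/0.991 = 9/991.
Combined Bayes factor of the evidence already in hand = 3 × 1.8 × 20 = 108.
Odds after that evidence = (9/991) × 108 = 972/991.
Target odds = 0.99/0.01 = 99.
Need 1.8ⁿ ≥ 99 ÷ (972/991) = 10901/108.
1.8⁷ = 4782969/78125 falls short of 10901/108 but 1.8⁸ = 43046721/390625 reaches it, so n = 8.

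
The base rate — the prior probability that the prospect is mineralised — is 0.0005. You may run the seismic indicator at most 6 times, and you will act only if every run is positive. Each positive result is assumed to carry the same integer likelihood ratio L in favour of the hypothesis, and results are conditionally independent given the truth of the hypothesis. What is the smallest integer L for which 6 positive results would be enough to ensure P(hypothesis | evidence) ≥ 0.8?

5

Prior odds = 0.0005/0.9995 = 1/1999.
Target odds = 0.8/0.2 = 4.
Need L⁶ ≥ 4 ÷ (1/1999) = 7996.
4⁶ = 4096 < 7996 ≤ 15625 = 5⁶, so L = 5.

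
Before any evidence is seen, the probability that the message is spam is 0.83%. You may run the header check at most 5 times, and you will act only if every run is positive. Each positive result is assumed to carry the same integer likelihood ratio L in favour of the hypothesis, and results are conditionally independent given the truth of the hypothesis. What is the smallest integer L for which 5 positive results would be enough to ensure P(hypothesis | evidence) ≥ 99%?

7

Prior odds = 0.0083/0.9917 = 83/9917.
Target odds = 0.99/0.01 = 99.
Need L⁵ ≥ 99 ÷ (83/9917) = 981783/83.
6⁵ = 7776 < 981783/83 ≤ 16807 = 7⁵, so L = 7.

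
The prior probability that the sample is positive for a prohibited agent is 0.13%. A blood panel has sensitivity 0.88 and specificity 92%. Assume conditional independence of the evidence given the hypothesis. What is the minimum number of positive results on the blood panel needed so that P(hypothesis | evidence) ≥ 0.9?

Prior odds = 0.0013/0.9987 = 13/9987.
False-positive rate = 1 − 0.92 = 0.08; likelihood ratio of a positive = 0.88/0.08 = 11.
Target odds: 0.9 ÷ 0.1 = 9.
Require 11ⁿ ≥ 9 ÷ (13/9987) = 89883/13.
11³ = 1331 falls short of 89883/13 but 11⁴ = 14641 reaches it, so n = 4.

4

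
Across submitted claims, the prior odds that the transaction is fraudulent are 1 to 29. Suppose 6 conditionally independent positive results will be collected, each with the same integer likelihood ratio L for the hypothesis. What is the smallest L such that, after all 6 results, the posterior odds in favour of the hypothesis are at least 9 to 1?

Prior odds = 1/29.
Target odds = 9.
Need L⁶ ≥ 9 ÷ (1/29) = 261.
2⁶ = 64 < 261 ≤ 729 = 3⁶, so L = 3.

3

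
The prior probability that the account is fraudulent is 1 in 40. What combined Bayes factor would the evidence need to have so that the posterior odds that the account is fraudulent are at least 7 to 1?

Prior odds = 0.025/0.975 = 1/39.
Target odds = 7.
Required Bayes factor = 7 ÷ (1/39) = 273.

273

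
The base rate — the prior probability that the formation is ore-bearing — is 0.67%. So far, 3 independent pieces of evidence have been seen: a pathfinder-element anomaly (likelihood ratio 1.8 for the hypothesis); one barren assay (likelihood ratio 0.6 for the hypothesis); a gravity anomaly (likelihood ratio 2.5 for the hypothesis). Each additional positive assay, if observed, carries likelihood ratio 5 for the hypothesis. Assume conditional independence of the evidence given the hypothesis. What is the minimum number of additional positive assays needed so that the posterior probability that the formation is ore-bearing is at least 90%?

Prior odds = 0.0067/0.9933 = 67/9933.
Combined Bayes factor of the evidence already in hand = 1.8 × 0.6 × 2.5 = 2.7.
Odds after that evidence = (67/9933) × 2.7 = 603/33110.
Target odds = 0.9/0.1 = 9.
Need 5ⁿ ≥ 9 ÷ (603/33110) = 33110/67.
5³ = 125 falls short of 33110/67 but 5⁴ = 625 reaches it, so n = 4.

4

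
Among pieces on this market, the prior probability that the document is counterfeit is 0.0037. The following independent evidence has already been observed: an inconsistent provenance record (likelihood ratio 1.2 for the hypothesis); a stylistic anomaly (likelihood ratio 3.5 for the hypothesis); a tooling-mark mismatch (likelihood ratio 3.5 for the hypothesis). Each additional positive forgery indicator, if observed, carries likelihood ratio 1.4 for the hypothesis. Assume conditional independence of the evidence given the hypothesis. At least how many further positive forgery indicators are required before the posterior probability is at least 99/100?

Prior odds = 0.0037/0.9963 = 37/9963.
Combined Bayes factor of the evidence already in hand = 1.2 × 3.5 × 3.5 = 14.7.
Odds after that evidence = (37/9963) × 14.7 = 1813/33210.
Target odds = 0.99/0.01 = 99.
Need 1.4ⁿ ≥ 99 ÷ (1813/33210) = 3287790/1813.
1.4²² ≈1639.9 falls short of 3287790/1813 but 1.4²³ ≈2295.86 reaches it, so n = 23.

23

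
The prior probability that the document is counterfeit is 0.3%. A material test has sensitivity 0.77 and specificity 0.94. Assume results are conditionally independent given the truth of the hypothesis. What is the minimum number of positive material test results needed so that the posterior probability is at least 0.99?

Prior odds = 0.003/0.997 = 3/997.
False-positive rate = 1 − 0.94 = 0.06; likelihood ratio of a positive = 0.77/0.06 = 77/6.
Target posterior odds = 0.99/0.01 = 99.
Require (77/6)ⁿ ≥ 99 ÷ (3/997) = 32901.
(77/6)⁴ = 35153041/1296 falls short of 32901 but (77/6)⁵ ≈348095 reaches it, so n = 5.

5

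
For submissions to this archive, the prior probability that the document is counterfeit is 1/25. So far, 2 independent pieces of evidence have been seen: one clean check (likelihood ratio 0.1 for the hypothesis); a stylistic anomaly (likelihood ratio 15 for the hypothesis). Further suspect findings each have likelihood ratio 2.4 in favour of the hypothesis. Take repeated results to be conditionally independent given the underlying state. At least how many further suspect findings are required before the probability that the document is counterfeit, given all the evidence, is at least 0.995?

10

Prior odds = 0.04/0.96 = 1/24.
Combined Bayes factor of the evidence already in hand = 0.1 × 15 = 1.5.
Odds after that evidence = (1/24) × 1.5 = 0.0625.
Target odds = 0.995/0.005 = 199.
Need 2.4ⁿ ≥ 199 ÷ 0.0625 = 3184.
2.4⁹ ≈2641.81 falls short of 3184 but 2.4¹⁰ ≈6340.34 reaches it, so n = 10.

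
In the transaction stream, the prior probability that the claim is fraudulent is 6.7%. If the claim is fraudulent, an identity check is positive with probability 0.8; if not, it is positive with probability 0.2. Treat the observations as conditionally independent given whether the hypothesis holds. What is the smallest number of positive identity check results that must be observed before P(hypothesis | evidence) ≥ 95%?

5

Prior odds: 0.067 ÷ 0.933 = 67/933.
Likelihood ratio of a positive = 0.8/0.2 = 4.
Target odds: 0.95 ÷ 0.05 = 19.
Require 4ⁿ ≥ 19 ÷ (67/933) = 17727/67.
4⁴ = 256 falls short of 17727/67 but 4⁵ = 1024 reaches it, so n = 5.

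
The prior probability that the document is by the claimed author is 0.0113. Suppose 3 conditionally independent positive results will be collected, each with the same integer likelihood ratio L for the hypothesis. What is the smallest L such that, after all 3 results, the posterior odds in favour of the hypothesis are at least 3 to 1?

7

Prior odds = 0.0113/0.9887 = 113/9887.
Target odds = 3.
Need L³ ≥ 3 ÷ (113/9887) = 29661/113.
6³ = 216 < 29661/113 ≤ 343 = 7³, so L = 7.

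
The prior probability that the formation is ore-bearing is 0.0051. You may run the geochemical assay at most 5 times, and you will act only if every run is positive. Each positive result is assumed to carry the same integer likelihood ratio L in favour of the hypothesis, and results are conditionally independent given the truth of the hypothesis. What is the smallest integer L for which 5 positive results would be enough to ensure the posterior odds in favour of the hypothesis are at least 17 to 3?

Prior odds = 0.0051/0.9949 = 51/9949.
Target odds = 17/3.
Need L⁵ ≥ 17/3 ÷ (51/9949) = 9949/9.
4⁵ = 1024 < 9949/9 ≤ 3125 = 5⁵, so L = 5.

5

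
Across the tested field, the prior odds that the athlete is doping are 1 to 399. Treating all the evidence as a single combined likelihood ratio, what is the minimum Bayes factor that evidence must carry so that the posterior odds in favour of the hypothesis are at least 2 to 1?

Prior odds = 1/399.
Target odds = 2.
Required Bayes factor = 2 ÷ (1/399) = 798.

798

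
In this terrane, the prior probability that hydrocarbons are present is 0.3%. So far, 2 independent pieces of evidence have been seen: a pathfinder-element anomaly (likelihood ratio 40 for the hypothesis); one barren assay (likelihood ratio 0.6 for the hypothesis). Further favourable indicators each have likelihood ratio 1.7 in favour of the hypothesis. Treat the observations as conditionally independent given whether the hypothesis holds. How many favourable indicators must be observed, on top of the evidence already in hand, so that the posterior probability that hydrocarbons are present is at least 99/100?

Prior odds = 0.003/0.997 = 3/997.
Combined Bayes factor of the evidence already in hand = 40 × 0.6 = 24.
Odds after that evidence = (3/997) × 24 = 72/997.
Target odds = 0.99/0.01 = 99.
Need 1.7ⁿ ≥ 99 ÷ (72/997) = 1370.875.
1.7¹³ ≈990.458 falls short of 1370.875 but 1.7¹⁴ ≈1683.78 reaches it, so n = 14.

14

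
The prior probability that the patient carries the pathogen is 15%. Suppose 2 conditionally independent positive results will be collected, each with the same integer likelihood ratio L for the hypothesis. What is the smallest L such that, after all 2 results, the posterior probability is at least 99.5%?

Prior odds = 0.15/0.85 = 3/17.
Target odds = 0.995/0.005 = 199.
Need L² ≥ 199 ÷ (3/17) = 3383/3.
33² = 1089 < 3383/3 ≤ 1156 = 34², so L = 34.

34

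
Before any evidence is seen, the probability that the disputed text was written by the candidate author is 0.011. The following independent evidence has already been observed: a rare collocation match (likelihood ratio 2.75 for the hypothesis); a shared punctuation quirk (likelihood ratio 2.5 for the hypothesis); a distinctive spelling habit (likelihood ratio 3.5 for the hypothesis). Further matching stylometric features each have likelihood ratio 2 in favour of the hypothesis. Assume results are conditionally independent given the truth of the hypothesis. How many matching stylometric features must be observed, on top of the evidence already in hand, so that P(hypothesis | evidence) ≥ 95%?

7

Prior odds = 0.011/0.989 = 11/989.
Combined Bayes factor of the evidence already in hand = 2.75 × 2.5 × 3.5 = 24.0625.
Odds after that evidence = (11/989) × 24.0625 = 4235/15824.
Target odds = 0.95/0.05 = 19.
Need 2ⁿ ≥ 19 ÷ (4235/15824) = 300656/4235.
2⁶ = 64 falls short of 300656/4235 but 2⁷ = 128 reaches it, so n = 7.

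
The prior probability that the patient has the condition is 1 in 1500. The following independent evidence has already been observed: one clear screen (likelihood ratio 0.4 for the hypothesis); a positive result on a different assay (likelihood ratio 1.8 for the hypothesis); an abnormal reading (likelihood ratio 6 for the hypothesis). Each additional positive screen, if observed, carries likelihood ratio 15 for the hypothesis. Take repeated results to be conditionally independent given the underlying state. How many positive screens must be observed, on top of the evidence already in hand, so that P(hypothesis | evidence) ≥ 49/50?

Prior odds = (1/1500)/(1499/1500) = 1/1499.
Combined Bayes factor of the evidence already in hand = 0.4 × 1.8 × 6 = 4.32.
Odds after that evidence = (1/1499) × 4.32 = 108/37475.
Target odds = 0.98/0.02 = 49.
Need 15ⁿ ≥ 49 ÷ (108/37475) = 1836275/108.
15³ = 3375 falls short of 1836275/108 but 15⁴ = 50625 reaches it, so n = 4.

4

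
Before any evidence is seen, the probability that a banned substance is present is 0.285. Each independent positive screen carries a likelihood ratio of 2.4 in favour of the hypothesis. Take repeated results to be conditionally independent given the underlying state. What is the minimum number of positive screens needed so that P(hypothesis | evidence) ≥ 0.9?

4

Prior odds = 0.285/0.715 = 57/143.
Likelihood ratio per positive screen = 2.4.
Target posterior odds = 0.9/0.1 = 9.
Need (57/143) × 2.4ⁿ ≥ 9, i.e. 2.4ⁿ ≥ 429/19.
2.4³ = 13.824 falls short of 429/19 but 2.4⁴ = 33.1776 reaches it, so n = 4.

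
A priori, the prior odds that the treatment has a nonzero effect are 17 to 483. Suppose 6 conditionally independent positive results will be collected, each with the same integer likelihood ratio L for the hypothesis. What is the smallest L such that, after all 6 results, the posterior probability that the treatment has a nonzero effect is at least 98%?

Prior odds = 17/483.
Target odds = 0.98/0.02 = 49.
Need L⁶ ≥ 49 ÷ (17/483) = 23667/17.
3⁶ = 729 < 23667/17 ≤ 4096 = 4⁶, so L = 4.

4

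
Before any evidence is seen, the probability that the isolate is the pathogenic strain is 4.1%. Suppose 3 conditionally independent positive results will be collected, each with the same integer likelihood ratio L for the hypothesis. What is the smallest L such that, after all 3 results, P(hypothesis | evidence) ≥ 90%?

Prior odds = 0.041/0.959 = 41/959.
Target odds = 0.9/0.1 = 9.
Need L³ ≥ 9 ÷ (41/959) = 8631/41.
5³ = 125 < 8631/41 ≤ 216 = 6³, so L = 6.

6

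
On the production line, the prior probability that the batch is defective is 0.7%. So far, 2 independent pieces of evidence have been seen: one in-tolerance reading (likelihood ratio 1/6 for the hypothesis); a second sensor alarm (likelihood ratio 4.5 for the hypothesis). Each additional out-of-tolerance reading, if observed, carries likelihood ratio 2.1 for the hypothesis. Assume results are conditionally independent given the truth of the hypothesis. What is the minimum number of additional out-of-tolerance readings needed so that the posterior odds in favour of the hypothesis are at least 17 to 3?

10

Prior odds = 0.007/0.993 = 7/993.
Combined Bayes factor of the evidence already in hand = (1/6) × 4.5 = 0.75.
Odds after that evidence = (7/993) × 0.75 = 7/1324.
Target odds = 17/3.
Need 2.1ⁿ ≥ 17/3 ÷ (7/1324) = 22508/21.
2.1⁹ ≈794.28 falls short of 22508/21 but 2.1¹⁰ ≈1667.99 reaches it, so n = 10.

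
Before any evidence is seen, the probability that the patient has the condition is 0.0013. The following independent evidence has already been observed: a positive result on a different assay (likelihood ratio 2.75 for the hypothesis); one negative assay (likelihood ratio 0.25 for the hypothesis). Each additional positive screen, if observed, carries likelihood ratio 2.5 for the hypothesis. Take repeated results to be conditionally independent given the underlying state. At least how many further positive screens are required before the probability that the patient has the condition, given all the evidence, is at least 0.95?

11

Prior odds = 0.0013/0.9987 = 13/9987.
Combined Bayes factor of the evidence already in hand = 2.75 × 0.25 = 0.6875.
Odds after that evidence = (13/9987) × 0.6875 = 143/159792.
Target odds = 0.95/0.05 = 19.
Need 2.5ⁿ ≥ 19 ÷ (143/159792) = 3036048/143.
2.5¹⁰ = 9765625/1024 falls short of 3036048/143 but 2.5¹¹ = 48828125/2048 reaches it, so n = 11.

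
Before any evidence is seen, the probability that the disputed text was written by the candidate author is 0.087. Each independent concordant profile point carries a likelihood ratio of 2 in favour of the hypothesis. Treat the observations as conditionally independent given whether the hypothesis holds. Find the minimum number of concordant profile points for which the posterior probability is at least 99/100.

Prior odds = 0.087/0.913 = 87/913.
Likelihood ratio per concordant profile point = 2.
Target posterior odds = 0.99/0.01 = 99.
Need (87/913) × 2ⁿ ≥ 99, i.e. 2ⁿ ≥ 30129/29.
2¹⁰ = 1024 falls short of 30129/29 but 2¹¹ = 2048 reaches it, so n = 11.

11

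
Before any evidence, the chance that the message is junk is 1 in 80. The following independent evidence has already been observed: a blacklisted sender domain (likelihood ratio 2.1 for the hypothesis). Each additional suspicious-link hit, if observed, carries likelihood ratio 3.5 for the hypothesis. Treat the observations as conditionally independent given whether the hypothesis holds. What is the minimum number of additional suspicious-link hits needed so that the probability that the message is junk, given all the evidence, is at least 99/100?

7

Prior odds = 0.0125/0.9875 = 1/79.
Bayes factor of the evidence already in hand = 2.1.
Odds after that evidence = (1/79) × 2.1 = 21/790.
Target odds = 0.99/0.01 = 99.
Need 3.5ⁿ ≥ 99 ÷ (21/790) = 26070/7.
3.5⁶ = 1838.265625 falls short of 26070/7 but 3.5⁷ = 823543/128 reaches it, so n = 7.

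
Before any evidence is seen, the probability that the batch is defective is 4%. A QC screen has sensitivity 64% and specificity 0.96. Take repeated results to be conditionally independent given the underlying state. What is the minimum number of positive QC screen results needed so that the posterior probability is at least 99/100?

3

Prior odds = 0.04/0.96 = 1/24.
False-positive rate = 1 − 0.96 = 0.04; likelihood ratio of a positive = 0.64/0.04 = 16.
Target odds: 0.99 ÷ 0.01 = 99.
Require 16ⁿ ≥ 99 ÷ (1/24) = 2376.
16² = 256 falls short of 2376 but 16³ = 4096 reaches it, so n = 3.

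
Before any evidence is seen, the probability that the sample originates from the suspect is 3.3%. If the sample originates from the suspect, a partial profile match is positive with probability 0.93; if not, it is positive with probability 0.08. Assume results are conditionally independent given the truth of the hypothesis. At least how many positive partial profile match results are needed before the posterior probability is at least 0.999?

Prior odds = 0.033/0.967 = 33/967.
Likelihood ratio of a positive = 0.93/0.08 = 11.625.
Target odds: 0.999 ÷ 0.001 = 999.
Need (33/967) × 11.625ⁿ ≥ 999, i.e. 11.625ⁿ ≥ 322011/11.
11.625⁴ = 74805201/4096 falls short of 322011/11 but 11.625⁵ ≈212307 reaches it, so n = 5.

5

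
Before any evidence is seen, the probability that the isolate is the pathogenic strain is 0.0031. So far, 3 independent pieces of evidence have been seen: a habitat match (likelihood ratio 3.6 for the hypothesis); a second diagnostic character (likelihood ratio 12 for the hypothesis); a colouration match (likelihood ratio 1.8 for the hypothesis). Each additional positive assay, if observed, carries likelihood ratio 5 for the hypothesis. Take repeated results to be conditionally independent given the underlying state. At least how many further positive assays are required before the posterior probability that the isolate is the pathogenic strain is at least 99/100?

Prior odds = 0.0031/0.9969 = 31/9969.
Combined Bayes factor of the evidence already in hand = 3.6 × 12 × 1.8 = 77.76.
Odds after that evidence = (31/9969) × 77.76 = 20088/83075.
Target odds = 0.99/0.01 = 99.
Need 5ⁿ ≥ 99 ÷ (20088/83075) = 913825/2232.
5³ = 125 falls short of 913825/2232 but 5⁴ = 625 reaches it, so n = 4.

4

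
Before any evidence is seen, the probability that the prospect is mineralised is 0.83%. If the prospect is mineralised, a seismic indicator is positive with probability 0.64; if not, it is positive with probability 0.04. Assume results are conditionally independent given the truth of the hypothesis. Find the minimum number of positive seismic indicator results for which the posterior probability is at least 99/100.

4

Prior odds: 0.0083 ÷ 0.9917 = 83/9917.
Likelihood ratio of a positive = 0.64/0.04 = 16.
Target posterior odds = 0.99/0.01 = 99.
Require 16ⁿ ≥ 99 ÷ (83/9917) = 981783/83.
16³ = 4096 falls short of 981783/83 but 16⁴ = 65536 reaches it, so n = 4.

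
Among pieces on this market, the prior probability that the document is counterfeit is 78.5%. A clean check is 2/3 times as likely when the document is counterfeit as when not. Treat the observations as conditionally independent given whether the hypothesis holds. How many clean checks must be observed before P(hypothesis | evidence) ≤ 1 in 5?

Prior odds = 0.785/0.215 = 157/43.
Likelihood ratio per clean check = 2/3.
Target odds: 0.2 ÷ 0.8 = 0.25.
Need (157/43) × (2/3)ⁿ ≤ 0.25, i.e. (2/3)ⁿ ≤ 43/628.
(2/3)⁶ = 64/729 is still above 43/628 but (2/3)⁷ = 128/2187 is at or below it, so n = 7.

7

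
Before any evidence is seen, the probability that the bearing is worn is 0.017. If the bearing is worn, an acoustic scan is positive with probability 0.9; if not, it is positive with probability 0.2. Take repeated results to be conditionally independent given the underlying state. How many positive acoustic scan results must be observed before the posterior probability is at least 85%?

4

Prior odds = 0.017/0.983 = 17/983.
Likelihood ratio of a positive = 0.9/0.2 = 4.5.
Target posterior odds = 0.85/0.15 = 17/3.
Require 4.5ⁿ ≥ 17/3 ÷ (17/983) = 983/3.
4.5³ = 91.125 falls short of 983/3 but 4.5⁴ = 410.0625 reaches it, so n = 4.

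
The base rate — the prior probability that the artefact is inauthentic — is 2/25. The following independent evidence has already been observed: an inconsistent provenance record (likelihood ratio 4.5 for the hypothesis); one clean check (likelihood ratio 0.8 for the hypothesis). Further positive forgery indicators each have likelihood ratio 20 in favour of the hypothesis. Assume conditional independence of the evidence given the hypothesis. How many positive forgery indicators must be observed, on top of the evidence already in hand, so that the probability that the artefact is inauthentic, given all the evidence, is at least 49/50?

2

Prior odds = 0.08/0.92 = 2/23.
Combined Bayes factor of the evidence already in hand = 4.5 × 0.8 = 3.6.
Odds after that evidence = (2/23) × 3.6 = 36/115.
Target odds = 0.98/0.02 = 49.
Need 20ⁿ ≥ 49 ÷ (36/115) = 5635/36.
20¹ = 20 falls short of 5635/36 but 20² = 400 reaches it, so n = 2.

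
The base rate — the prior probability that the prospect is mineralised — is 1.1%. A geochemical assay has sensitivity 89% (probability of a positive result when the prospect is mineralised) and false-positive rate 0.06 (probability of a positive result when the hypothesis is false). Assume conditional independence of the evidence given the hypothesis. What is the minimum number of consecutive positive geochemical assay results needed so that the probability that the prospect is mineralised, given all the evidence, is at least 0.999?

5

Prior odds = 0.011/0.989 = 11/989.
Likelihood ratio of a positive result = 0.89/0.06 = 89/6.
Target posterior odds = 0.999/0.001 = 999.
Need (11/989) × (89/6)ⁿ ≥ 999, i.e. (89/6)ⁿ ≥ 988011/11.
(89/6)⁴ = 62742241/1296 falls short of 988011/11 but (89/6)⁵ ≈718115 reaches it, so n = 5.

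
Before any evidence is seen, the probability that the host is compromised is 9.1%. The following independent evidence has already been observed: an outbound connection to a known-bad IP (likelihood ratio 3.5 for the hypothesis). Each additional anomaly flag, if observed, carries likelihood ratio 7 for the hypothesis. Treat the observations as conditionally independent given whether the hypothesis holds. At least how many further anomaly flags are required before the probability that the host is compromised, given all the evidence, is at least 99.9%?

Prior odds = 0.091/0.909 = 91/909.
Bayes factor of the evidence already in hand = 3.5.
Odds after that evidence = (91/909) × 3.5 = 637/1818.
Target odds = 0.999/0.001 = 999.
Need 7ⁿ ≥ 999 ÷ (637/1818) = 1816182/637.
7⁴ = 2401 falls short of 1816182/637 but 7⁵ = 16807 reaches it, so n = 5.

5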